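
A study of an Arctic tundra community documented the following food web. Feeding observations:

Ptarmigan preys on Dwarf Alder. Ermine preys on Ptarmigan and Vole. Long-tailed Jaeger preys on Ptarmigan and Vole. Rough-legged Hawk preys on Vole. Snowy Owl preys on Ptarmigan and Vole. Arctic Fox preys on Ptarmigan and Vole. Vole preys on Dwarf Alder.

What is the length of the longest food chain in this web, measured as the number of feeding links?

One longest chain: Dwarf Alder → Vole → Ermine.
It has 3 species and 2 links.

2 links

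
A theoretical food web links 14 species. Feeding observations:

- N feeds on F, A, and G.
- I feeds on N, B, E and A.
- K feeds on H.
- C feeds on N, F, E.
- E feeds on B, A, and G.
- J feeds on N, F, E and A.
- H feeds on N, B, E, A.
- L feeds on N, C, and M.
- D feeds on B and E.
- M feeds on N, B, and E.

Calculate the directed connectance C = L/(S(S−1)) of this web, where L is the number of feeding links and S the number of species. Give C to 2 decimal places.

The web has S = 14 species and L = 30 feeding links.
C = L / (S(S−1)) = 30 / 182 = 0.1648 ≈ 0.16.

C = 0.16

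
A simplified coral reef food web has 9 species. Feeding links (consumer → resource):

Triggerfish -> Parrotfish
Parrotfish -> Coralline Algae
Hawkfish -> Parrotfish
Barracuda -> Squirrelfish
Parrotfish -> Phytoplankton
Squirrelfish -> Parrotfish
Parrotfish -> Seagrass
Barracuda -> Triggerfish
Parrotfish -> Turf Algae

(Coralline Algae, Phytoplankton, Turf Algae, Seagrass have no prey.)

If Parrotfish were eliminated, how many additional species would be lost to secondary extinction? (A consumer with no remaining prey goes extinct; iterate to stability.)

Remove Parrotfish.
Round 1: Triggerfish (all prey gone), Squirrelfish (all prey gone), Hawkfish (all prey gone) → extinct.
Round 2: Barracuda (all prey gone) → extinct.
No further losses. Total secondary extinctions: 4.

4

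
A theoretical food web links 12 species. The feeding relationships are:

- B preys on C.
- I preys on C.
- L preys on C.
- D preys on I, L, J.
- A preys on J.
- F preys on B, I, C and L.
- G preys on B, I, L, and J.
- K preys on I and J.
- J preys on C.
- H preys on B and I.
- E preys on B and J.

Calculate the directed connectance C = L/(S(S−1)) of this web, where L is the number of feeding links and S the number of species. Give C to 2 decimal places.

The web has S = 12 species and L = 22 feeding links.
C = L / (S(S−1)) = 22 / 132 = 0.1667 ≈ 0.17.

C = 0.17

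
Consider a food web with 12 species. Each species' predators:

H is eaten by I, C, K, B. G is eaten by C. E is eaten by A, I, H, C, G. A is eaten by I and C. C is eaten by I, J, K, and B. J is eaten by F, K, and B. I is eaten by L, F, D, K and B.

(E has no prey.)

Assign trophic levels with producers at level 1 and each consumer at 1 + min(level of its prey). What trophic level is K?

E is a producer → level 1.
H eats E → level 2.
K eats H → level 3.
No prey of K is below level 2, so 3 is the minimum.

Trophic level 3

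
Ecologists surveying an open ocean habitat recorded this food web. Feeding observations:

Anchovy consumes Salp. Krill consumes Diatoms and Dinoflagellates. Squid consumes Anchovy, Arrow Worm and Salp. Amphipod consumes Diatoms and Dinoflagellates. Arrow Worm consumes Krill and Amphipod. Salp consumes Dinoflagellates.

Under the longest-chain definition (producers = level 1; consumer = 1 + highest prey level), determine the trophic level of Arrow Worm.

Trophic level 3

Dinoflagellates is a producer → level 1.
Amphipod eats Dinoflagellates (level 1); other prey at levels: Diatoms 1 → level 2.
Arrow Worm eats Amphipod (level 2); other prey at levels: Krill 2 → level 3.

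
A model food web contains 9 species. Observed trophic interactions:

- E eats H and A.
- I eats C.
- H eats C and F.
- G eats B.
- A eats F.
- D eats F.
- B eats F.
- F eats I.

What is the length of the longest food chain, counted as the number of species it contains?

5 species

One longest chain: C → I → F → B → G.
It has 5 species and 4 links.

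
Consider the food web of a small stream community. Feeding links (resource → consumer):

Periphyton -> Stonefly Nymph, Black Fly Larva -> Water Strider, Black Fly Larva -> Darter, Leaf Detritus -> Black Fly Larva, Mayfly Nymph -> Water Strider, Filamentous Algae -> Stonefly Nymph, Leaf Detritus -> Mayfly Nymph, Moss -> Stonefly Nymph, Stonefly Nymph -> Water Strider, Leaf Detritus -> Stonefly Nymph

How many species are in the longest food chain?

3 species

One longest chain: Leaf Detritus → Black Fly Larva → Darter.
It has 3 species and 2 links.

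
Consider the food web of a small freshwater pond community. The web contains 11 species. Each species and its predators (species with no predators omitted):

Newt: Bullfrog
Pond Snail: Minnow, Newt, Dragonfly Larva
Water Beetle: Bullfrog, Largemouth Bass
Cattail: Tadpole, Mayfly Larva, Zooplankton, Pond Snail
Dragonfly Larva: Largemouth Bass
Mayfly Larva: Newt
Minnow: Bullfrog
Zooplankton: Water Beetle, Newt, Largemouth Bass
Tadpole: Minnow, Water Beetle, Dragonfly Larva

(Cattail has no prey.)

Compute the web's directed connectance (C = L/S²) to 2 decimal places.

The web has S = 11 species and L = 19 feeding links.
C = L / S² = 19 / 121 = 0.1570 ≈ 0.16.

C = 0.16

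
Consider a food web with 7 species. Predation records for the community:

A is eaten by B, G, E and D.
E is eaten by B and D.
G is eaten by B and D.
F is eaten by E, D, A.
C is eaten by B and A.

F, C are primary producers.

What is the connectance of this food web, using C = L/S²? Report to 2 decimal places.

C = 0.27

The web has S = 7 species and L = 13 feeding links.
C = L / S² = 13 / 49 = 0.2653 ≈ 0.27.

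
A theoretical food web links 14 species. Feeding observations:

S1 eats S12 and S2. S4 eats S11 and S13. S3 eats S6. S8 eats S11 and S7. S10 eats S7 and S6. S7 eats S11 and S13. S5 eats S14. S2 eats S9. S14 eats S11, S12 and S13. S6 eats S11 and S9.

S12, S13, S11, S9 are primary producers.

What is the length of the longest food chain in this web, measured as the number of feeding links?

2 links

One longest chain: S13 → S7 → S8.
It has 3 species and 2 links.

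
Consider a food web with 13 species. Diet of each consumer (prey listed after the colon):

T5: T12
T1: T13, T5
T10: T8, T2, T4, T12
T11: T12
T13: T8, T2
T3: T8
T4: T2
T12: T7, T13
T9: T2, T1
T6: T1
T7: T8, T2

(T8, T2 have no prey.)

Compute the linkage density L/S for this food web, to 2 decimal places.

There are L = 19 links among S = 13 species.
L/S = 19/13 = 1.4615 ≈ 1.46.

L/S = 1.46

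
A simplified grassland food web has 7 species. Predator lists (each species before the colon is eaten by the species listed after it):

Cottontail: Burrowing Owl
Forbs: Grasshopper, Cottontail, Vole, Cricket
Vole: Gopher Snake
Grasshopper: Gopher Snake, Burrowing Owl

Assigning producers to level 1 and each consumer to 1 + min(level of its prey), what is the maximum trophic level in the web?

Producers (level 1): Forbs.
Following each consumer down to its lowest-level prey: Forbs → Grasshopper → Burrowing Owl (levels 1 through 3).
All prey of Burrowing Owl (Grasshopper 2, Cottontail 2) are at level 2 or above, so Burrowing Owl is at level 1 + 2 = 3.
Every consumer has at least one prey at level 2 or below, so none exceeds level 3.

3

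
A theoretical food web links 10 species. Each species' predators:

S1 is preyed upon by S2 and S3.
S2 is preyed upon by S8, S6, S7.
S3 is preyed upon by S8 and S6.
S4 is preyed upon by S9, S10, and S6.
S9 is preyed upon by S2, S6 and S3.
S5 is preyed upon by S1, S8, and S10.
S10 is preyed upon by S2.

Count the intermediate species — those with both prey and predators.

Intermediate species (has both prey and predators): S1, S10, S9, S3, S2.
Count: 5.

5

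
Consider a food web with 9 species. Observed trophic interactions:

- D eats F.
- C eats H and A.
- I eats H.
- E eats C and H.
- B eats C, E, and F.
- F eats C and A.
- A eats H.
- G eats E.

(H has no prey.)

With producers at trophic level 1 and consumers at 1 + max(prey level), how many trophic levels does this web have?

5

Producers (level 1): H.
H → A → C → E → B gives B level 5.
No species has a prey at level 5, so no species reaches level 6.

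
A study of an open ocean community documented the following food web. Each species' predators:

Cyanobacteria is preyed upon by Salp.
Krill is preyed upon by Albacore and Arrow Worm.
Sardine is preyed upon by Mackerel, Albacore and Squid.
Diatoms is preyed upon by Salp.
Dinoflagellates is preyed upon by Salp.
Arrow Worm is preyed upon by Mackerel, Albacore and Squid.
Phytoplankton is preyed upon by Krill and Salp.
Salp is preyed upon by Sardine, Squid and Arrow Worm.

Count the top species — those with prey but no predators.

Top species (has prey, but nothing eats it): Mackerel, Squid, Albacore.
Count: 3.

3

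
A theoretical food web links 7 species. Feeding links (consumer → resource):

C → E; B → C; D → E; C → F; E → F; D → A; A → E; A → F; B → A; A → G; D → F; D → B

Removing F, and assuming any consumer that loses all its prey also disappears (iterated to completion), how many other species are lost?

Remove F.
Round 1: E (all prey gone) → extinct.
Round 2: C (all prey gone) → extinct.
No further losses. Total secondary extinctions: 2.

2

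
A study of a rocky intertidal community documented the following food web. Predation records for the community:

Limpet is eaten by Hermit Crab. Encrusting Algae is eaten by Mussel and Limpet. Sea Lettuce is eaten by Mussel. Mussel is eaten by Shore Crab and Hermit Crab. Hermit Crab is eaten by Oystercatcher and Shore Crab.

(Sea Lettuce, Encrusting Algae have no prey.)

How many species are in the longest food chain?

4 species

One longest chain: Sea Lettuce → Mussel → Hermit Crab → Oystercatcher.
It has 4 species and 3 links.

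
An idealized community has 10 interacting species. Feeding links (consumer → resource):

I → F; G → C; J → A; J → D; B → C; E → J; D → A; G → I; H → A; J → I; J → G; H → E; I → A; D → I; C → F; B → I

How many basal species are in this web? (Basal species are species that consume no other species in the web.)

Basal species (no prey listed): A, F.
Count: 2.

2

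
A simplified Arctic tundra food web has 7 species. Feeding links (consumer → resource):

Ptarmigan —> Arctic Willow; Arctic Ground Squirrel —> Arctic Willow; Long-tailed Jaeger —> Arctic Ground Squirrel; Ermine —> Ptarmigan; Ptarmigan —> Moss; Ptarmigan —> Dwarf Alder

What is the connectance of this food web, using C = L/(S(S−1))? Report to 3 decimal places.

C = 0.143

The web has S = 7 species and L = 6 feeding links.
C = L / (S(S−1)) = 6 / 42 = 0.1429 ≈ 0.143.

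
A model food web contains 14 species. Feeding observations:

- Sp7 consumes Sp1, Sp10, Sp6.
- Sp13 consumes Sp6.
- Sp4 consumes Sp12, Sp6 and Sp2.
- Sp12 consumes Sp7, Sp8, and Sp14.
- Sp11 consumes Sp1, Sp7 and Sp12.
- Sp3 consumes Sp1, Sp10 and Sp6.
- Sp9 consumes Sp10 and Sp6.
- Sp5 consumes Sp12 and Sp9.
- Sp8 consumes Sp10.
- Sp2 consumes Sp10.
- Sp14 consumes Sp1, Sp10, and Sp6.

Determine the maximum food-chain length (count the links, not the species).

One longest chain: Sp10 → Sp8 → Sp12 → Sp5.
It has 4 species and 3 links.

3 links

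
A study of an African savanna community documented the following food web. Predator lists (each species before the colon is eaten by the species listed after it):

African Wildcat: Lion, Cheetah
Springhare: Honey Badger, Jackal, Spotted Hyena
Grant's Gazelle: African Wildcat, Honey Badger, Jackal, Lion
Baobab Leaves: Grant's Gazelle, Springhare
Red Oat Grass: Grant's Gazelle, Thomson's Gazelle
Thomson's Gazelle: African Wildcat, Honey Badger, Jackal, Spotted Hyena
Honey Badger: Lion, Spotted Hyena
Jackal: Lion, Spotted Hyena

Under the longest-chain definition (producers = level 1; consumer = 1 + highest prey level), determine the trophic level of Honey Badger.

Trophic level 3

Baobab Leaves is a producer → level 1.
Grant's Gazelle eats Baobab Leaves (level 1); other prey at levels: Red Oat Grass 1 → level 2.
Honey Badger eats Grant's Gazelle (level 2); other prey at levels: Springhare 2, Thomson's Gazelle 2 → level 3.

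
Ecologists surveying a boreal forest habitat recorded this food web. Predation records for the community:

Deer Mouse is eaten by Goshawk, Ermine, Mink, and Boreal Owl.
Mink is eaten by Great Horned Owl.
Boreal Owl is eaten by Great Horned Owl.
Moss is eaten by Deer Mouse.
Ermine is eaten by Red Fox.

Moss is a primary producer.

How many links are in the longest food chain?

One longest chain: Moss → Deer Mouse → Ermine → Red Fox.
It has 4 species and 3 links.

3 links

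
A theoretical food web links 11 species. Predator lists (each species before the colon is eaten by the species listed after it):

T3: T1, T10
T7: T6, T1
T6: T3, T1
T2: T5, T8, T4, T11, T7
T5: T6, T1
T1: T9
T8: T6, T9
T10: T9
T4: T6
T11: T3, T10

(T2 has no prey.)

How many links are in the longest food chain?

One longest chain: T2 → T5 → T6 → T3 → T1 → T9.
It has 6 species and 5 links.

5 links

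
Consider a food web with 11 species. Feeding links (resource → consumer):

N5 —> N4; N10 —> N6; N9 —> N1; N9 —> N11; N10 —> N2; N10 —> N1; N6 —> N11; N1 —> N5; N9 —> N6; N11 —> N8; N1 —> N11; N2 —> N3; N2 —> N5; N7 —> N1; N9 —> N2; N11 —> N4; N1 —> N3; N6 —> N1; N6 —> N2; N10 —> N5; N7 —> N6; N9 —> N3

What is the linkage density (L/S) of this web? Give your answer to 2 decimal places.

L/S = 2.00

There are L = 22 links among S = 11 species.
L/S = 22/11 = 2.0000 ≈ 2.00.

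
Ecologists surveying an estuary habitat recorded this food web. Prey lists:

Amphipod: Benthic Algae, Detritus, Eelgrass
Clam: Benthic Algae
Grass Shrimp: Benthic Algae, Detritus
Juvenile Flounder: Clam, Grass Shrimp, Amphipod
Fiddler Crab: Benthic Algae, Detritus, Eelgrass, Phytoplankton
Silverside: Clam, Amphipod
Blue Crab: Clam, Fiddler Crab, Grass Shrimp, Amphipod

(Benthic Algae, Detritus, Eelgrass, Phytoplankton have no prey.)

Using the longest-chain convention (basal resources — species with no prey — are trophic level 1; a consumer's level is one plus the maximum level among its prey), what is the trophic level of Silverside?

Trophic level 3

Benthic Algae has no prey (basal) → level 1.
Clam eats Benthic Algae → level 2.
Silverside eats Clam (level 2); other prey at levels: Amphipod 2 → level 3.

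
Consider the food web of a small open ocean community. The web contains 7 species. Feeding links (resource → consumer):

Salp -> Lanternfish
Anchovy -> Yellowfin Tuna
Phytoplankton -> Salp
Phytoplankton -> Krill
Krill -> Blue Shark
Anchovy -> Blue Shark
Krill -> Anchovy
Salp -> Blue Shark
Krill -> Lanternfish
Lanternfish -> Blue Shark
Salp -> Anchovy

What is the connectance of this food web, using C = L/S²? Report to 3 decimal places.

The web has S = 7 species and L = 11 feeding links.
C = L / S² = 11 / 49 = 0.2245 ≈ 0.224.

C = 0.224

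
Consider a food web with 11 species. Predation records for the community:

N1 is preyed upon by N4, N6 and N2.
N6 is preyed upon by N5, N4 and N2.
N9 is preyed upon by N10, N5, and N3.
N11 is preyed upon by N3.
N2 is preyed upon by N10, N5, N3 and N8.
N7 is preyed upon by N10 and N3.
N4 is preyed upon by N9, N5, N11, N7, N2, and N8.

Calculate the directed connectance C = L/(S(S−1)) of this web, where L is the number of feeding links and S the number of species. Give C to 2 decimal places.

The web has S = 11 species and L = 22 feeding links.
C = L / (S(S−1)) = 22 / 110 = 0.2000 ≈ 0.20.

C = 0.20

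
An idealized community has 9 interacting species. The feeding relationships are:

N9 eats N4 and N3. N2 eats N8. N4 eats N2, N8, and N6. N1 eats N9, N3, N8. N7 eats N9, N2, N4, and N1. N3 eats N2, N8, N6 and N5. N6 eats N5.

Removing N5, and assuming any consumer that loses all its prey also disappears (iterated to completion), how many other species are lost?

Remove N5.
Round 1: N6 (all prey gone) → extinct.
No further losses. Total secondary extinctions: 1.

1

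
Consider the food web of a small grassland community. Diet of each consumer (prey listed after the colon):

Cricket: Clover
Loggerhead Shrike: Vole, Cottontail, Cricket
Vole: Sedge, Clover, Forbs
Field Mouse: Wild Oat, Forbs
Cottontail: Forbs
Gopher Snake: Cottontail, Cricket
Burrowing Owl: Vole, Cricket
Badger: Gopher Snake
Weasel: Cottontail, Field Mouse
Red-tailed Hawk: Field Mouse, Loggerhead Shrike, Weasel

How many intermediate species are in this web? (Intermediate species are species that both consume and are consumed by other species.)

Intermediate species (has both prey and predators): Vole, Cottontail, Cricket, Field Mouse, Gopher Snake, Loggerhead Shrike, Weasel.
Count: 7.

7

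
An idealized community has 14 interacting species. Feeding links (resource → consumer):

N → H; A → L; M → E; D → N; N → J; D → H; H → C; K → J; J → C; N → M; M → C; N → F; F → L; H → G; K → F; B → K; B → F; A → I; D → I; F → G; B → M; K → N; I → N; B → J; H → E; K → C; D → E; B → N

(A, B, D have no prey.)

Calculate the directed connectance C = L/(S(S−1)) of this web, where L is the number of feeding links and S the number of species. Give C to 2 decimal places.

C = 0.15

The web has S = 14 species and L = 28 feeding links.
C = L / (S(S−1)) = 28 / 182 = 0.1538 ≈ 0.15.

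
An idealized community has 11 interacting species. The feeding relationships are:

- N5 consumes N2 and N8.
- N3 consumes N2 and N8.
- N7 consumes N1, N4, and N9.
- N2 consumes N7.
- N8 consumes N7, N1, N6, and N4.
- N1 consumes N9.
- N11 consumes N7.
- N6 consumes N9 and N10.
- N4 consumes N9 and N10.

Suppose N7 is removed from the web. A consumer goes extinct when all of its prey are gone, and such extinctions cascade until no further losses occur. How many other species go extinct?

Remove N7.
Round 1: N11 (all prey gone), N2 (all prey gone) → extinct.
No further losses. Total secondary extinctions: 2.

2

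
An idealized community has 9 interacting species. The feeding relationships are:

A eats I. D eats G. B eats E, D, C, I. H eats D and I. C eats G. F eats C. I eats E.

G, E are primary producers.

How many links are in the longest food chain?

One longest chain: G → C → F.
It has 3 species and 2 links.

2 links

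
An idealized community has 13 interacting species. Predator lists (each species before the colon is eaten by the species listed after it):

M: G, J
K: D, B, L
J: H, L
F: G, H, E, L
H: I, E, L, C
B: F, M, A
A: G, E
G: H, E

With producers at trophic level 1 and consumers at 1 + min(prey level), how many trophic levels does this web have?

5

Producers (level 1): K.
Following each consumer down to its lowest-level prey: K → B → F → H → C (levels 1 through 5).
All prey of C (H 4) are at level 4 or above, so C is at level 1 + 4 = 5.
Every consumer has at least one prey at level 4 or below, so none exceeds level 5.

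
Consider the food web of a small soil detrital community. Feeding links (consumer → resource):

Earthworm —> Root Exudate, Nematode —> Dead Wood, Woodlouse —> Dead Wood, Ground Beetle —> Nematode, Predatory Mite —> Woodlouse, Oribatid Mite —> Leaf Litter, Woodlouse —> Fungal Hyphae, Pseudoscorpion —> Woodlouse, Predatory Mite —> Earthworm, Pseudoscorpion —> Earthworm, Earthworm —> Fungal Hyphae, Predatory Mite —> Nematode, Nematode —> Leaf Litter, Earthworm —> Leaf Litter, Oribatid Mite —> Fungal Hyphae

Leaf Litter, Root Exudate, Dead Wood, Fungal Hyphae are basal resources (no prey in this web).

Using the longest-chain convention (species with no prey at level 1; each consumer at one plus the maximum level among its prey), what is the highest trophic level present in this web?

Basal resources (level 1): Leaf Litter, Root Exudate, Dead Wood, Fungal Hyphae.
Dead Wood → Woodlouse → Predatory Mite gives Predatory Mite level 3.
No species has a prey at level 3, so no species reaches level 4.

3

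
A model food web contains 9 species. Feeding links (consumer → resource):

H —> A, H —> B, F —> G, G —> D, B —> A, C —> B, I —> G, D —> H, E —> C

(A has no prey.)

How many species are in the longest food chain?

6 species

One longest chain: A → B → H → D → G → F.
It has 6 species and 5 links.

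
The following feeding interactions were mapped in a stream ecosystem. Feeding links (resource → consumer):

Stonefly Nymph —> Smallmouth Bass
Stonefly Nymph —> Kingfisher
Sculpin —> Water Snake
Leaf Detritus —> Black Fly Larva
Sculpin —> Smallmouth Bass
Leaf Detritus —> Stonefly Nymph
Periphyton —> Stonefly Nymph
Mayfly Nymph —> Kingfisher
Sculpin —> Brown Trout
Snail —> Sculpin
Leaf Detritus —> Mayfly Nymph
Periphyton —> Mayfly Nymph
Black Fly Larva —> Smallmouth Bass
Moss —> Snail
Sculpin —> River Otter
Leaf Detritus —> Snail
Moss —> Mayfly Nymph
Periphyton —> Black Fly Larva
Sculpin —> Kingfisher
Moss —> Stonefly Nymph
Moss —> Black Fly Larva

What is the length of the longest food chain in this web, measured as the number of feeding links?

One longest chain: Moss → Snail → Sculpin → Smallmouth Bass.
It has 4 species and 3 links.

3 links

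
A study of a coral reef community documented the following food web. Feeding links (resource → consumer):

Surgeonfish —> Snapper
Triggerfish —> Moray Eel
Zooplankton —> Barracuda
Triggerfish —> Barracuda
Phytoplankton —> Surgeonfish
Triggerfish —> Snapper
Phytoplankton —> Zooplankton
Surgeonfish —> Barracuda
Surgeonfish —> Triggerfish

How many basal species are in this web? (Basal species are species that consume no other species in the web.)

1

Basal species (no prey listed): Phytoplankton.
Count: 1.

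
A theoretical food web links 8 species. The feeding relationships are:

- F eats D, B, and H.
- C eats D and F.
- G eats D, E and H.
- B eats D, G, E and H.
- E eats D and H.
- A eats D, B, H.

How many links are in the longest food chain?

One longest chain: D → E → G → B → F → C.
It has 6 species and 5 links.

5 links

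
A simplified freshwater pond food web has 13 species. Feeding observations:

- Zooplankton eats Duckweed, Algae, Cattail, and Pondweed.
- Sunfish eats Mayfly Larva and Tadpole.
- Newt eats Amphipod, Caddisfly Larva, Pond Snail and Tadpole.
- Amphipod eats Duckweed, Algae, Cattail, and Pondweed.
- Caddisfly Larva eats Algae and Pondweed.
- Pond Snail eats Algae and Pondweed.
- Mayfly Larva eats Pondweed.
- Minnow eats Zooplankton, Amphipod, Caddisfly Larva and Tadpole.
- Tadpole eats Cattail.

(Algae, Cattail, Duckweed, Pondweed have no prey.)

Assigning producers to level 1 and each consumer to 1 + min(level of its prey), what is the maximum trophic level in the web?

3

Producers (level 1): Algae, Cattail, Duckweed, Pondweed.
Following each consumer down to its lowest-level prey: Cattail → Tadpole → Newt (levels 1 through 3).
All prey of Newt (Tadpole 2, Amphipod 2, Pond Snail 2, Caddisfly Larva 2) are at level 2 or above, so Newt is at level 1 + 2 = 3.
Every consumer has at least one prey at level 2 or below, so none exceeds level 3.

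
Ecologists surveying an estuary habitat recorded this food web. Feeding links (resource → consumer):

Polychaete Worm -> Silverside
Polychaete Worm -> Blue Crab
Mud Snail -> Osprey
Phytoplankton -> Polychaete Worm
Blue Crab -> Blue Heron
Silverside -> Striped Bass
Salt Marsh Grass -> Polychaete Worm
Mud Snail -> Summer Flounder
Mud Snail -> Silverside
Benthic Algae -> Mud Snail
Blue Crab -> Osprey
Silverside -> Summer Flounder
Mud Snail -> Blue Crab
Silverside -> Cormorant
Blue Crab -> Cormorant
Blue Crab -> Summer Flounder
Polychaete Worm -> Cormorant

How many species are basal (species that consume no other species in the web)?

Basal species (no prey listed): Benthic Algae, Salt Marsh Grass, Phytoplankton.
Count: 3.

3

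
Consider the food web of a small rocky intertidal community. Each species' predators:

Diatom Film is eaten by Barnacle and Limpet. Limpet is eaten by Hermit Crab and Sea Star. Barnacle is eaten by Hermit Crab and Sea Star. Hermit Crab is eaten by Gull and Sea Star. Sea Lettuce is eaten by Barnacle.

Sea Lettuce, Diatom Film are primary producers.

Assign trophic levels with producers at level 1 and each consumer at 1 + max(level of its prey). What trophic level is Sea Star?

Sea Lettuce is a producer → level 1.
Barnacle eats Sea Lettuce (level 1); other prey at levels: Diatom Film 1 → level 2.
Hermit Crab eats Barnacle (level 2); other prey at levels: Limpet 2 → level 3.
Sea Star eats Hermit Crab (level 3); other prey at levels: Barnacle 2, Limpet 2 → level 4.

Trophic level 4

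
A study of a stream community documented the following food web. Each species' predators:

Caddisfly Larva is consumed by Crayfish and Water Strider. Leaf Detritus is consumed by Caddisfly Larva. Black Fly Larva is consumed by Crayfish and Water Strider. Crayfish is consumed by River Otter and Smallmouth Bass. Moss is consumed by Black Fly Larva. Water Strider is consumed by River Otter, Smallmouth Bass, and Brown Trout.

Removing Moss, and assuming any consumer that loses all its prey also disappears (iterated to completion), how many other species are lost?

1

Remove Moss.
Round 1: Black Fly Larva (all prey gone) → extinct.
No further losses. Total secondary extinctions: 1.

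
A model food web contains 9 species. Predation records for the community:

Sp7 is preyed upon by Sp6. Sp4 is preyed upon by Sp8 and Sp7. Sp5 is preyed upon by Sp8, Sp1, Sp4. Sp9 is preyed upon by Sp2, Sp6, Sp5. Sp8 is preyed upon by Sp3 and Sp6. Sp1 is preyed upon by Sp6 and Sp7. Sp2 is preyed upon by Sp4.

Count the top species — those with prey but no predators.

Top species (has prey, but nothing eats it): Sp3, Sp6.
Count: 2.

2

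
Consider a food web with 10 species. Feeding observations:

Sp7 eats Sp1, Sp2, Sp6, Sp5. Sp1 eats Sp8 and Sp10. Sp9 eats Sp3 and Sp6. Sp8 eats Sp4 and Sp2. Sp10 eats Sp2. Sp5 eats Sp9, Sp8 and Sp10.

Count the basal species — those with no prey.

Basal species (no prey listed): Sp2, Sp4, Sp3, Sp6.
Count: 4.

4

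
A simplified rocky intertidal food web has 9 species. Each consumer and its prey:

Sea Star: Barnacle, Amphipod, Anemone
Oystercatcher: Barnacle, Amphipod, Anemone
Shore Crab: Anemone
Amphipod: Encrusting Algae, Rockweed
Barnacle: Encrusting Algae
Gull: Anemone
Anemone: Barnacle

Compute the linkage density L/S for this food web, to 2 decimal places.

L/S = 1.33

There are L = 12 links among S = 9 species.
L/S = 12/9 = 1.3333 ≈ 1.33.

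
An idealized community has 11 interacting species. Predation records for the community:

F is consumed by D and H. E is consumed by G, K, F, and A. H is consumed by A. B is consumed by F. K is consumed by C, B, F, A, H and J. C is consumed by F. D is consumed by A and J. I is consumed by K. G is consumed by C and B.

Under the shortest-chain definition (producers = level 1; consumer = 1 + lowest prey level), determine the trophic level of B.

E is a producer → level 1.
K eats E → level 2.
B eats K → level 3.
No prey of B is below level 2, so 3 is the minimum.

Trophic level 3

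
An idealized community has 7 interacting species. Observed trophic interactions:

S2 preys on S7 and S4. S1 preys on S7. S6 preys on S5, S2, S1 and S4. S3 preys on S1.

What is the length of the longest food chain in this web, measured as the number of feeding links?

2 links

One longest chain: S7 → S1 → S3.
It has 3 species and 2 links.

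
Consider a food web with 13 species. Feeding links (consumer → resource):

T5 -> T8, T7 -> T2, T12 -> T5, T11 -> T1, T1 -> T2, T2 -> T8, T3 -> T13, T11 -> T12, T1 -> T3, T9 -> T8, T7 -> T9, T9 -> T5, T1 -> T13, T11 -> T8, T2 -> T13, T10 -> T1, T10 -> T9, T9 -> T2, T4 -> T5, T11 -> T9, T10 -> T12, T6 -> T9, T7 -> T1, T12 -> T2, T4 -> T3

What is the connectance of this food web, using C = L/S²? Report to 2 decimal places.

The web has S = 13 species and L = 25 feeding links.
C = L / S² = 25 / 169 = 0.1479 ≈ 0.15.

C = 0.15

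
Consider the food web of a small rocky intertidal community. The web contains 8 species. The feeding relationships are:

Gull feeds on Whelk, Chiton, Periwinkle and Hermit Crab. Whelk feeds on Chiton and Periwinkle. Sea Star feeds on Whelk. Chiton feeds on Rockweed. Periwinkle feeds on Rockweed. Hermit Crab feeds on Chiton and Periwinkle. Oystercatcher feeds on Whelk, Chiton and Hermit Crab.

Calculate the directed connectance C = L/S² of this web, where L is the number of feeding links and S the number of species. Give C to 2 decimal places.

The web has S = 8 species and L = 14 feeding links.
C = L / S² = 14 / 64 = 0.2188 ≈ 0.22.

C = 0.22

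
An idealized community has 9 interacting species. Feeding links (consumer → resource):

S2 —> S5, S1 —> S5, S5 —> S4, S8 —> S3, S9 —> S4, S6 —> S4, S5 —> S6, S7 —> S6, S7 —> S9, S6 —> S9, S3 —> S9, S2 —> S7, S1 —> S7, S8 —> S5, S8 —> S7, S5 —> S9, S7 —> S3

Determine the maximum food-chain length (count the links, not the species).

4 links

One longest chain: S4 → S9 → S3 → S7 → S1.
It has 5 species and 4 links.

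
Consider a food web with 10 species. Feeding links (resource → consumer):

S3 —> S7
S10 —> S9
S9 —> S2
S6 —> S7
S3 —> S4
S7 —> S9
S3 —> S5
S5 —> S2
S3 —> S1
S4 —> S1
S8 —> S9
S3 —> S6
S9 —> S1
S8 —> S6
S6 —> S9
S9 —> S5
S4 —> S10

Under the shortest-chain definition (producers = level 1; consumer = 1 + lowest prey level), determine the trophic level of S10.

S3 is a producer → level 1.
S4 eats S3 → level 2.
S10 eats S4 → level 3.
No prey of S10 is below level 2, so 3 is the minimum.

Trophic level 3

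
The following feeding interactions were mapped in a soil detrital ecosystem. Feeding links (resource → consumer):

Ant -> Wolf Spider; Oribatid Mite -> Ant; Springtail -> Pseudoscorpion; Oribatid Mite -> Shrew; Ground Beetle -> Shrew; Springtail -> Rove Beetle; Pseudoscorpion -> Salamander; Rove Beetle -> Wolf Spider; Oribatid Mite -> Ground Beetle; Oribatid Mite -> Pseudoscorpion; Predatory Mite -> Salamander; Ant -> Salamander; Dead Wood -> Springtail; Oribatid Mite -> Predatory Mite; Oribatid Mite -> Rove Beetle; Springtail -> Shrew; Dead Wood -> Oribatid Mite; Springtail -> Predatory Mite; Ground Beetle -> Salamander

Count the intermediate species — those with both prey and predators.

Intermediate species (has both prey and predators): Springtail, Oribatid Mite, Rove Beetle, Ground Beetle, Pseudoscorpion, Ant, Predatory Mite.
Count: 7.

7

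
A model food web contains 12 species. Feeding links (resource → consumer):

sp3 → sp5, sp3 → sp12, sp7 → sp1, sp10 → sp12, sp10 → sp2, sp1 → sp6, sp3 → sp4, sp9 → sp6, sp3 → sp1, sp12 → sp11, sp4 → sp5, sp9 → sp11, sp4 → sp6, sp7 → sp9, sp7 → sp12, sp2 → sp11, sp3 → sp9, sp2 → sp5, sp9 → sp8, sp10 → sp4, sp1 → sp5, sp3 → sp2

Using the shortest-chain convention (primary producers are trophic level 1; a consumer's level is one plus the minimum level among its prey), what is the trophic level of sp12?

Trophic level 2

sp3 is a producer → level 1.
sp12 eats sp3 → level 2.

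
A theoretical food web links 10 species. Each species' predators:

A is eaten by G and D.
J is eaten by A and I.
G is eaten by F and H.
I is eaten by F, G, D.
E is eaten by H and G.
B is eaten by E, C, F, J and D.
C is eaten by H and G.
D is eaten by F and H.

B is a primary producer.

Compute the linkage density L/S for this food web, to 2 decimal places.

L/S = 2.00

There are L = 20 links among S = 10 species.
L/S = 20/10 = 2.0000 ≈ 2.00.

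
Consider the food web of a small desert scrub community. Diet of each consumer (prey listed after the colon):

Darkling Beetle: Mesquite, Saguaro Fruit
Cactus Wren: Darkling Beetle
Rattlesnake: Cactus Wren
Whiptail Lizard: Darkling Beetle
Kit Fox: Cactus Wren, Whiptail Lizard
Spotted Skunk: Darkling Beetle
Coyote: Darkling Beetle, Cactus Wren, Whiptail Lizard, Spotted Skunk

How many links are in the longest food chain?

One longest chain: Mesquite → Darkling Beetle → Cactus Wren → Coyote.
It has 4 species and 3 links.

3 links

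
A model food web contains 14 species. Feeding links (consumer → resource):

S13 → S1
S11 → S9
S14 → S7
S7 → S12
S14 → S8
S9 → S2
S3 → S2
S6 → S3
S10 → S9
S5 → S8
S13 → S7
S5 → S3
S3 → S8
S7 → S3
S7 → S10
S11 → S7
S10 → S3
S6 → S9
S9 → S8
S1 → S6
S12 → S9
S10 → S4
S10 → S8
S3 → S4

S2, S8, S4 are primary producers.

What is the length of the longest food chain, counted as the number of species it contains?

5 species

One longest chain: S2 → S3 → S10 → S7 → S11.
It has 5 species and 4 links.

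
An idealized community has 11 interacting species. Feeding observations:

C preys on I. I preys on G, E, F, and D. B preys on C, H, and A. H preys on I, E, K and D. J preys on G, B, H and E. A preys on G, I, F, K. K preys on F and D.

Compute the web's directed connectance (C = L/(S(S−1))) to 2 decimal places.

C = 0.20

The web has S = 11 species and L = 22 feeding links.
C = L / (S(S−1)) = 22 / 110 = 0.2000 ≈ 0.20.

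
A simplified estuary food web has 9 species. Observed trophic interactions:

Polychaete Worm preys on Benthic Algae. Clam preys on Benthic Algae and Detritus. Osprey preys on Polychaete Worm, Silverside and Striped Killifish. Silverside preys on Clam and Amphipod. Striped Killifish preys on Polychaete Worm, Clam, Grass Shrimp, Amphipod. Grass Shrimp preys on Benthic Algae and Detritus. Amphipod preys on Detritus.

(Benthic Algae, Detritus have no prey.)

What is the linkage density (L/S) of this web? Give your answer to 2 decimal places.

There are L = 15 links among S = 9 species.
L/S = 15/9 = 1.6667 ≈ 1.67.

L/S = 1.67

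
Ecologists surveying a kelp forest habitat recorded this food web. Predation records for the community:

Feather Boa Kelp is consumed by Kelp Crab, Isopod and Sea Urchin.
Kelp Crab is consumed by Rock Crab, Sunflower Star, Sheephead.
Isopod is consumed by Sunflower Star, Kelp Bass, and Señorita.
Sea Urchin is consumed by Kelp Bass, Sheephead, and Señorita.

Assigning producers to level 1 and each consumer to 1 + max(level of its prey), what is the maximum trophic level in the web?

3

Producers (level 1): Feather Boa Kelp.
Feather Boa Kelp → Isopod → Sunflower Star gives Sunflower Star level 3.
No species has a prey at level 3, so no species reaches level 4.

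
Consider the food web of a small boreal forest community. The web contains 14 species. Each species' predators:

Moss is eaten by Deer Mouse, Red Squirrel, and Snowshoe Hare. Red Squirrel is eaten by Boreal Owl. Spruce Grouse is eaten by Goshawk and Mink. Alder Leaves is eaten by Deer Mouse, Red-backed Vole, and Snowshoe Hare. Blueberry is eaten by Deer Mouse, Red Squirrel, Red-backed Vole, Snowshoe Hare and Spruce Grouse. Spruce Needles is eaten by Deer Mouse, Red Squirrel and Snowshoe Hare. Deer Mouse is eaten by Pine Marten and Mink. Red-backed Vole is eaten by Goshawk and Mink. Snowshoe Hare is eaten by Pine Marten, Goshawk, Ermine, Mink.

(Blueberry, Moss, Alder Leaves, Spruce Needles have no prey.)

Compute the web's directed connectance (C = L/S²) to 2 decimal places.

C = 0.13

The web has S = 14 species and L = 25 feeding links.
C = L / S² = 25 / 196 = 0.1276 ≈ 0.13.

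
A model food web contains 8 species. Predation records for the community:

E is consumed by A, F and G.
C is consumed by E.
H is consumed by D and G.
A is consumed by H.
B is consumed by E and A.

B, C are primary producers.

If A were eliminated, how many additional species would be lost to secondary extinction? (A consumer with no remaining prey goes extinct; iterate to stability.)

2

Remove A.
Round 1: H (all prey gone) → extinct.
Round 2: D (all prey gone) → extinct.
No further losses. Total secondary extinctions: 2.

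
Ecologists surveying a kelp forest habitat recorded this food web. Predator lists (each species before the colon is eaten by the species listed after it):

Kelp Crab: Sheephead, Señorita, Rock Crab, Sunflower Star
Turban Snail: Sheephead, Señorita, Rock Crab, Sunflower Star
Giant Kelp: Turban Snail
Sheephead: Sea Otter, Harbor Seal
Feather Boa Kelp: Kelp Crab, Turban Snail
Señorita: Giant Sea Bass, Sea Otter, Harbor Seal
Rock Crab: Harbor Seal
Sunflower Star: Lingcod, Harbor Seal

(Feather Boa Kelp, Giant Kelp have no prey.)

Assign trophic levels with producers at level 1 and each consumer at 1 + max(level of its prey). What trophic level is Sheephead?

Feather Boa Kelp is a producer → level 1.
Kelp Crab eats Feather Boa Kelp → level 2.
Sheephead eats Kelp Crab (level 2); other prey at levels: Turban Snail 2 → level 3.

Trophic level 3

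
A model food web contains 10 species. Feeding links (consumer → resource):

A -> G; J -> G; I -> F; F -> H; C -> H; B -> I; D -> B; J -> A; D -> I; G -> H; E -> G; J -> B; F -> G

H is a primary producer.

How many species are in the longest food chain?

6 species

One longest chain: H → G → F → I → B → D.
It has 6 species and 5 links.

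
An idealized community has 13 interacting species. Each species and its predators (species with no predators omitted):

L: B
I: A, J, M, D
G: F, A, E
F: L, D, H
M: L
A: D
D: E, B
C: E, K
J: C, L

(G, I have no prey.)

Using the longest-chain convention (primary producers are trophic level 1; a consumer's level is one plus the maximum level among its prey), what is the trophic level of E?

G is a producer → level 1.
F eats G → level 2.
D eats F (level 2); other prey at levels: I 1, A 2 → level 3.
E eats D (level 3); other prey at levels: G 1, C 3 → level 4.

Trophic level 4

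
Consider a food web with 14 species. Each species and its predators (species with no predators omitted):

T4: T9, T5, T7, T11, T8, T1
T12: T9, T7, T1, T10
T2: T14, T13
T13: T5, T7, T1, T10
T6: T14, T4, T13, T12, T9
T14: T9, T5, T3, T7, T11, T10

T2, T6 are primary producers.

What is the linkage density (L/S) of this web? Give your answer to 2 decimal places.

L/S = 1.93

There are L = 27 links among S = 14 species.
L/S = 27/14 = 1.9286 ≈ 1.93.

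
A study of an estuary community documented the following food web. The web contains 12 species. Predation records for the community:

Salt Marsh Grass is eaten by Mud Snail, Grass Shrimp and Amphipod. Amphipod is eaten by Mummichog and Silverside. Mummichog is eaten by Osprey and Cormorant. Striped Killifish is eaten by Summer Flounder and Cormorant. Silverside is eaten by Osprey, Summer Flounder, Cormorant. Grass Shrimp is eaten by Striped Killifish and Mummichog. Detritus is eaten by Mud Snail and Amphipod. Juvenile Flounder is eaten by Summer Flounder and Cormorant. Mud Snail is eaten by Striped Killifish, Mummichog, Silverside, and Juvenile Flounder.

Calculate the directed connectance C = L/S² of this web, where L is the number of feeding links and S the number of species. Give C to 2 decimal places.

C = 0.15

The web has S = 12 species and L = 22 feeding links.
C = L / S² = 22 / 144 = 0.1528 ≈ 0.15.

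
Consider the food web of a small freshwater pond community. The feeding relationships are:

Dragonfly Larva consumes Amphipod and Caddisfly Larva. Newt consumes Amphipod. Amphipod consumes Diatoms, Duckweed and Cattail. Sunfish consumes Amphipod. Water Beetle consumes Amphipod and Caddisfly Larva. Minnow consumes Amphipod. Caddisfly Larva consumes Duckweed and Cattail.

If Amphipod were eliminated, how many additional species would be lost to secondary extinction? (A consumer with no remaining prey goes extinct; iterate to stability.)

Remove Amphipod.
Round 1: Minnow (all prey gone), Sunfish (all prey gone), Newt (all prey gone) → extinct.
No further losses. Total secondary extinctions: 3.

3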